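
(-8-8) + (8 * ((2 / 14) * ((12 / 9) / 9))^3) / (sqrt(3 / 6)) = -16 + 512 * sqrt(2) / 6751269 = -16.00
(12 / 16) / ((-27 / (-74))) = 37 / 18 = 2.06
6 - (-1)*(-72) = -66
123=123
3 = 3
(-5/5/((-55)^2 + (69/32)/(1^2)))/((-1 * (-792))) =-4/9590031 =-0.00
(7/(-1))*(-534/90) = 623/15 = 41.53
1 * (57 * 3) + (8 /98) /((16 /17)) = 33533 /196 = 171.09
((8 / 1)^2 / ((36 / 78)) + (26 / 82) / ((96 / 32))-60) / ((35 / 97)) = 939833 / 4305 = 218.31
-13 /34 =-0.38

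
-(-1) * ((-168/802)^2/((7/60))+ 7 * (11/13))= 13167917/2090413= 6.30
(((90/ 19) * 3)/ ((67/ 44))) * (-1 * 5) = -59400/ 1273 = -46.66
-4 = -4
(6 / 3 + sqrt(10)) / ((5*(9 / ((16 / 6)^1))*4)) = 4 / 135 + 2*sqrt(10) / 135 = 0.08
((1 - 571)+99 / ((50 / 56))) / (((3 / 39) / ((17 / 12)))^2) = -93432833 / 600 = -155721.39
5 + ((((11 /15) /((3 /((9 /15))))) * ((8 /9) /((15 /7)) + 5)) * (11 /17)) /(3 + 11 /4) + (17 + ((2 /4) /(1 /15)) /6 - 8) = 14288623 /931500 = 15.34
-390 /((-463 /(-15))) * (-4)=23400 /463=50.54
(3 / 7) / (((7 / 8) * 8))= 0.06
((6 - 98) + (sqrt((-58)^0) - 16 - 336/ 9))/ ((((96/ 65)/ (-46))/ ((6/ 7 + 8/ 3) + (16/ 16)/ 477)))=7621074955/ 480816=15850.29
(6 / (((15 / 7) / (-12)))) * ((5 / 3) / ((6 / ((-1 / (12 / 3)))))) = 7 / 3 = 2.33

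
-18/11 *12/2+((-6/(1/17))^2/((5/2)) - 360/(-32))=915867/220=4163.03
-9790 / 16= -4895 / 8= -611.88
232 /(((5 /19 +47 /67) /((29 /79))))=2141186 /24253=88.29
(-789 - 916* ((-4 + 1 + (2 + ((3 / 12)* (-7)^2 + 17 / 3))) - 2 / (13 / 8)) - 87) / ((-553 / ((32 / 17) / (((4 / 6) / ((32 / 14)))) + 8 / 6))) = 214.66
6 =6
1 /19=0.05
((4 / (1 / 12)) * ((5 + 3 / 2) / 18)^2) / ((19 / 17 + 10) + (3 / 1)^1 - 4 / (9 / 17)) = 2873 / 3012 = 0.95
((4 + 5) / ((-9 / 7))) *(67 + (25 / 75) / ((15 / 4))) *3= -21133 / 15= -1408.87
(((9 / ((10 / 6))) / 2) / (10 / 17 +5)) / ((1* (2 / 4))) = 459 / 475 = 0.97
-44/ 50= -22/ 25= -0.88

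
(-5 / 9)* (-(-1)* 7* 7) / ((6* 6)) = -245 / 324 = -0.76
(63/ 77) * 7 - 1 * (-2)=7.73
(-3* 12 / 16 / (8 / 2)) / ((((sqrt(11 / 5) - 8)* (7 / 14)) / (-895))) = -13425 / 103 - 2685* sqrt(55) / 824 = -154.51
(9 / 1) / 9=1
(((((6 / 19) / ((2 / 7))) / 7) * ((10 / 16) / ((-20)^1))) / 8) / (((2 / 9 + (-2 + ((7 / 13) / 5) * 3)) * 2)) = 1755 / 8278528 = 0.00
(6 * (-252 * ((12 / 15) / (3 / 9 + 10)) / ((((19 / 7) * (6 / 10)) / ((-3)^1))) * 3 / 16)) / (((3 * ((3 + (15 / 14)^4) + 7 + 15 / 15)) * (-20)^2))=19059138 / 6967884725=0.00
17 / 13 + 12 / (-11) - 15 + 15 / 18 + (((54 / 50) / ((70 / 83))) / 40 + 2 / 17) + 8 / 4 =-11.80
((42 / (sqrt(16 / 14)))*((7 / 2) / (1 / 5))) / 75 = 49*sqrt(14) / 20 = 9.17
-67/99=-0.68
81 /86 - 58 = -4907 /86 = -57.06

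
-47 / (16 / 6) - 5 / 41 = -5821 / 328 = -17.75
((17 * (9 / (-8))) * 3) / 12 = -153 / 32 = -4.78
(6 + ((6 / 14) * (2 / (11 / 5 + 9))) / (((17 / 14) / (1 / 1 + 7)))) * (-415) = -321210 / 119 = -2699.24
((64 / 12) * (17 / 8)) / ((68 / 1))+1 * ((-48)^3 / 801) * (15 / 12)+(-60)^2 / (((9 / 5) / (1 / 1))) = 975929 / 534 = 1827.58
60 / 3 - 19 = 1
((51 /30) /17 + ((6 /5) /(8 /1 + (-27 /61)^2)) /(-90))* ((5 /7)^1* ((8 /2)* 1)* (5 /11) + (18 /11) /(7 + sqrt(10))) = 358660361 /2289562275 - 450013* sqrt(10) /109026775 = 0.14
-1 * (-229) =229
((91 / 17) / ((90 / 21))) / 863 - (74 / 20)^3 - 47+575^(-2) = -11368045099801 / 116414385000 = -97.65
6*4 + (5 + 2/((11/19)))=357/11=32.45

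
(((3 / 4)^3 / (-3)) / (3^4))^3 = -1 / 191102976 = -0.00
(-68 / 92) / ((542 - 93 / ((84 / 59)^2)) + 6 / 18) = -13328 / 8952037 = -0.00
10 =10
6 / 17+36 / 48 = 75 / 68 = 1.10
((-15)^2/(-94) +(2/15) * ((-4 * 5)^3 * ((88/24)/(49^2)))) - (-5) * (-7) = -79264435/2031246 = -39.02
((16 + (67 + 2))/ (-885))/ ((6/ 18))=-17/ 59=-0.29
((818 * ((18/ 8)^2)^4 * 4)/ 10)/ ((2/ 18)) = 158454980001/ 81920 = 1934264.89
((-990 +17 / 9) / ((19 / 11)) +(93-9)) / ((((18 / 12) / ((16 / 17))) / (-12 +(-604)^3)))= 588483098946688 / 8721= 67478855515.04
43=43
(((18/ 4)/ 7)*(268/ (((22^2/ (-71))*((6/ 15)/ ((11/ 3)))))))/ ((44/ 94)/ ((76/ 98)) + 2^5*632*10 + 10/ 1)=-21240005/ 18542605004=-0.00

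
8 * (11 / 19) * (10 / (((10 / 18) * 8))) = 198 / 19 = 10.42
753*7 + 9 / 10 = 5271.90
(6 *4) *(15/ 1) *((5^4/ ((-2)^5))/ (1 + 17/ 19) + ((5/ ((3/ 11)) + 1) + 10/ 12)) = 56785/ 16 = 3549.06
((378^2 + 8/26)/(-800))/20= -232187/26000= -8.93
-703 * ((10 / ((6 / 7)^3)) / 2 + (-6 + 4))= -901949 / 216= -4175.69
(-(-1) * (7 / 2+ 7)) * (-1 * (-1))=21 / 2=10.50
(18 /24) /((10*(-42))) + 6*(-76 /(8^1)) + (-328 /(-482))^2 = -1838941841 /32525360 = -56.54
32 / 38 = 16 / 19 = 0.84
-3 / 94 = -0.03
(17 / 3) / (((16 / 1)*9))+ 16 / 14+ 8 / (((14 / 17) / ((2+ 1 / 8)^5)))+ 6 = 428.11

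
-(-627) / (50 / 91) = 57057 / 50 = 1141.14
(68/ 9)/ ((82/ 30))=2.76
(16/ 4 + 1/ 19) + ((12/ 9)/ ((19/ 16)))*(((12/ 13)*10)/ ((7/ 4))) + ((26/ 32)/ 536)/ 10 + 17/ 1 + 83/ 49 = 29757247899/ 1037953280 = 28.67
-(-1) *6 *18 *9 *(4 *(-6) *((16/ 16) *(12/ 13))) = -279936/ 13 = -21533.54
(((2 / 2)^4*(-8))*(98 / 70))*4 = -224 / 5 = -44.80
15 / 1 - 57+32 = -10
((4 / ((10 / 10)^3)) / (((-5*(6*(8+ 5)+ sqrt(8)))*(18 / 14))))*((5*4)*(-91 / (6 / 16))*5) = 186.81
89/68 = 1.31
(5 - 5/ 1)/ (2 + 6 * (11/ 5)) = 0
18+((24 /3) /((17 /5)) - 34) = -232 /17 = -13.65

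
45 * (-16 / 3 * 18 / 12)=-360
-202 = -202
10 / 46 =5 / 23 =0.22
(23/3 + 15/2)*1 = 91/6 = 15.17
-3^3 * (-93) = 2511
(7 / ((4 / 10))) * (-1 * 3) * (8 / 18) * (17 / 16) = -595 / 24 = -24.79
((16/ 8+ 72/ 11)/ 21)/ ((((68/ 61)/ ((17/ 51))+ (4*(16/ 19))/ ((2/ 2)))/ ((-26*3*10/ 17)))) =-1416298/ 509201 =-2.78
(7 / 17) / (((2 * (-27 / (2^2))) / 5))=-70 / 459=-0.15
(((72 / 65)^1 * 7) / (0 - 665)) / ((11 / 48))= -3456 / 67925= -0.05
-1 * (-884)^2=-781456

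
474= 474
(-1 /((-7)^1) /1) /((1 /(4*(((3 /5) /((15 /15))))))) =12 /35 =0.34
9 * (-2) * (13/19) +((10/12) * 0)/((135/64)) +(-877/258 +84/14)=-47623/4902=-9.72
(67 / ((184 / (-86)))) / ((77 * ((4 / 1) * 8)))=-2881 / 226688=-0.01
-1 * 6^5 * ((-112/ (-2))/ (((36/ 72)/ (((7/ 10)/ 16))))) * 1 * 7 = -1333584/ 5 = -266716.80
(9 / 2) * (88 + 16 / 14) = 2808 / 7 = 401.14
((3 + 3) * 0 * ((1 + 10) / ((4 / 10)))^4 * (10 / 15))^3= 0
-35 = -35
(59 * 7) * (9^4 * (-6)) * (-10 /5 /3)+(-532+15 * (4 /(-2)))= 10838210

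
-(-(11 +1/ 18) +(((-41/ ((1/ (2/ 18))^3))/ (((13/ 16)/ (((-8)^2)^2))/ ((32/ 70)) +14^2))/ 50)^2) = 310212671050000533924323647/ 28059437582495699105801250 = 11.06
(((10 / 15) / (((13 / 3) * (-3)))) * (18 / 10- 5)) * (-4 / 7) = -128 / 1365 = -0.09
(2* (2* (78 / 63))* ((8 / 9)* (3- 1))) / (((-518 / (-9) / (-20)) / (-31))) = 515840 / 5439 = 94.84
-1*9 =-9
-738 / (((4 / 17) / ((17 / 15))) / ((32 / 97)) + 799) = -1706256 / 1848743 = -0.92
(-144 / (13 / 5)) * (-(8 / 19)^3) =368640 / 89167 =4.13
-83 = -83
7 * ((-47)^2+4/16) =61859/4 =15464.75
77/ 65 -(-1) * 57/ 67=8864/ 4355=2.04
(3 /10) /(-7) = -3 /70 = -0.04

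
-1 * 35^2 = -1225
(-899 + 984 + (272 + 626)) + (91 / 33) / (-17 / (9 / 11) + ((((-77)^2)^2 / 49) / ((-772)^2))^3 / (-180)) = 2854593237901748129844639 / 2904352509430754249593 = 982.87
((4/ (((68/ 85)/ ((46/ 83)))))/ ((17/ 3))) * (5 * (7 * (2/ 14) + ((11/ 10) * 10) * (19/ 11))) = 69000/ 1411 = 48.90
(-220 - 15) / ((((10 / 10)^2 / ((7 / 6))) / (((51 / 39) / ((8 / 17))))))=-475405 / 624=-761.87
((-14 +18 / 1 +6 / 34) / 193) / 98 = 71 / 321538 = 0.00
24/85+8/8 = 109/85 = 1.28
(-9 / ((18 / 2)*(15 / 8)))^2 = 64 / 225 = 0.28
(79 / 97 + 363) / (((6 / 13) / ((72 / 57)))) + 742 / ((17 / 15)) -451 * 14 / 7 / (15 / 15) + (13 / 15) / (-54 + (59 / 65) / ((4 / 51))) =775956324328 / 1036836783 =748.39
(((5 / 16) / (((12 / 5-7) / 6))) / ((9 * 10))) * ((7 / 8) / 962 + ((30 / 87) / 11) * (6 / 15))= -165085 / 2710346496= -0.00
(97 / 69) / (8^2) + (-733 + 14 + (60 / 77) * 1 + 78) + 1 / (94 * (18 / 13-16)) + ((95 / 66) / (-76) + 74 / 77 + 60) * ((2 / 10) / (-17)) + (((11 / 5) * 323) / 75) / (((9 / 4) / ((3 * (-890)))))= -59753067860777 / 5027947200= -11884.19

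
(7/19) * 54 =378/19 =19.89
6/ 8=3/ 4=0.75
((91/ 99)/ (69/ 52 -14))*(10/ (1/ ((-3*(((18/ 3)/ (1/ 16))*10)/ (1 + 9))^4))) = -4989925685.93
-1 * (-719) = 719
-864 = -864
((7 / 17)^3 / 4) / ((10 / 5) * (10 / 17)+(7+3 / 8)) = 686 / 336107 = 0.00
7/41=0.17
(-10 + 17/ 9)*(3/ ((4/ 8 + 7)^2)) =-292/ 675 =-0.43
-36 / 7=-5.14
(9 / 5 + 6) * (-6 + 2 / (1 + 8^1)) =-676 / 15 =-45.07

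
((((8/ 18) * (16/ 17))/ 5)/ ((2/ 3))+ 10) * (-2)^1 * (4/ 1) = -20656/ 255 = -81.00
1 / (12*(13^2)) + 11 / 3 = 3.67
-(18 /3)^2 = -36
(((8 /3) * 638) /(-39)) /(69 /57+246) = -8816 /49959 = -0.18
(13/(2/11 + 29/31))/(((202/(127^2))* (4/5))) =2814955/2424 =1161.29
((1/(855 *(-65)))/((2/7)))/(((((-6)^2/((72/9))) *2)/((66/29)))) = -77/4835025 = -0.00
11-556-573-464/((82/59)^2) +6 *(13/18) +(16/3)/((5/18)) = -33653917/25215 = -1334.68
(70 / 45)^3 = 3.76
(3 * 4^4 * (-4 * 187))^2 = 330008887296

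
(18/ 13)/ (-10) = -9/ 65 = -0.14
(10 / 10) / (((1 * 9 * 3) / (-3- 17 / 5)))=-0.24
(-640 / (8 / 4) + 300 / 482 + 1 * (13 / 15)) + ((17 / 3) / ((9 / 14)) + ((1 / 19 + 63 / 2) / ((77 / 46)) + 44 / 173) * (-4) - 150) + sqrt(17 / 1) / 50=-401332233737 / 748597815 + sqrt(17) / 50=-536.03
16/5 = 3.20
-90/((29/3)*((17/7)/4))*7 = -107.34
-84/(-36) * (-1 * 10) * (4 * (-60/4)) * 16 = 22400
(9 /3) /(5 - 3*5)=-3 /10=-0.30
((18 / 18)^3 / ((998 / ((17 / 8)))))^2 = 289 / 63744256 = 0.00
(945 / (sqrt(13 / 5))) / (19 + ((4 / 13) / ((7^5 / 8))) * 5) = 15882615 * sqrt(65) / 4151489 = 30.84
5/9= 0.56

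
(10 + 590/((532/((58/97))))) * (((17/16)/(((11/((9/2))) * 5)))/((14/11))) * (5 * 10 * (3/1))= 315711675/2889824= 109.25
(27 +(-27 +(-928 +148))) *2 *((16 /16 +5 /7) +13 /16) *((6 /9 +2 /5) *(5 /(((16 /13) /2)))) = -239135 /7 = -34162.14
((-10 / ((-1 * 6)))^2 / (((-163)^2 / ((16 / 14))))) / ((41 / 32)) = 6400 / 68627727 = 0.00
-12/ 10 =-1.20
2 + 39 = 41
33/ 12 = 11/ 4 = 2.75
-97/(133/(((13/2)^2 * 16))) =-65572/133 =-493.02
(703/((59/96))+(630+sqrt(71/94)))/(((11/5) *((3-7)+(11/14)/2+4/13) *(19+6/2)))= -95238780/8573939-455 *sqrt(6674)/6830087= -11.11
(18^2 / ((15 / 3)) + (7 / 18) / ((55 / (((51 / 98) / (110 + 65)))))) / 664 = 0.10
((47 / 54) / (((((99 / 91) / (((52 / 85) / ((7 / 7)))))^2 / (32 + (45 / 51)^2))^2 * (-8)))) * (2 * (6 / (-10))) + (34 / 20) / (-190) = 20076978471240604324516411 / 1432314118423077725137500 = 14.02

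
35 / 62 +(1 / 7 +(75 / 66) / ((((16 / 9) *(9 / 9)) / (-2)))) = -21809 / 38192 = -0.57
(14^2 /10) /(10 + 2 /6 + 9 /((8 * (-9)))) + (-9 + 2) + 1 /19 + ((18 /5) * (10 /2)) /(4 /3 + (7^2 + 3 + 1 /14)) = -4997184 /1065425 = -4.69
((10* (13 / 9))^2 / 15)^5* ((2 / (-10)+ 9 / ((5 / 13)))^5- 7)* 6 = 1976658819201118407440384 / 94143178827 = 20996304180820.99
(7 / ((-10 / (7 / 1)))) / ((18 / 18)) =-49 / 10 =-4.90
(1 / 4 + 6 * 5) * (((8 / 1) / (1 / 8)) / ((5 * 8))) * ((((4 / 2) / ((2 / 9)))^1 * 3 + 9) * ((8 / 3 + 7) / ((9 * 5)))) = 28072 / 75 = 374.29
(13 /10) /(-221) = -1 /170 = -0.01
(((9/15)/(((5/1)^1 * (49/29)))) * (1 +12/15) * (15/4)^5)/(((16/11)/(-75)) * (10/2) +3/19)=14912332875/9583616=1556.02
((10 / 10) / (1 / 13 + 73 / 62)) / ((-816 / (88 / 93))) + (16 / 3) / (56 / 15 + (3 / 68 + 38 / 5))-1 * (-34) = 12374617463 / 359019243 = 34.47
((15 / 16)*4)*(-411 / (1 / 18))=-55485 / 2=-27742.50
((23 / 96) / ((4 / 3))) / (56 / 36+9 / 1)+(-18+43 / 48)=-623339 / 36480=-17.09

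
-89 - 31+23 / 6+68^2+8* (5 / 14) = 189449 / 42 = 4510.69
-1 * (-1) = 1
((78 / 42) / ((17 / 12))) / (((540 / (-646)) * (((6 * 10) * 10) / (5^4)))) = -1235 / 756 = -1.63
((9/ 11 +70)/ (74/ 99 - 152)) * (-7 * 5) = 245385/ 14974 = 16.39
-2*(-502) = 1004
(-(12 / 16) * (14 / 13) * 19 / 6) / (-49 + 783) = -0.00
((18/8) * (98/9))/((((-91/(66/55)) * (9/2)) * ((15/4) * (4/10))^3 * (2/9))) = -56/585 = -0.10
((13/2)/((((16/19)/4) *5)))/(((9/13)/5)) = 3211/72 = 44.60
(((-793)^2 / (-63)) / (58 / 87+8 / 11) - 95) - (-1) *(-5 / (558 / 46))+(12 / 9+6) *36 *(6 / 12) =-640025551 / 89838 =-7124.22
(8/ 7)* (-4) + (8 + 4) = 52/ 7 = 7.43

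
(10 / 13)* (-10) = -100 / 13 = -7.69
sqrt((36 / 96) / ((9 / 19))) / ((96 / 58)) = 29 * sqrt(114) / 576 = 0.54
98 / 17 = 5.76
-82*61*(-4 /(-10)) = -10004 /5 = -2000.80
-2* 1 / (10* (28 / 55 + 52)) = -11 / 2888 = -0.00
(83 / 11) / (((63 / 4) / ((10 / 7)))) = 3320 / 4851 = 0.68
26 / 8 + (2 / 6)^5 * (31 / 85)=3.25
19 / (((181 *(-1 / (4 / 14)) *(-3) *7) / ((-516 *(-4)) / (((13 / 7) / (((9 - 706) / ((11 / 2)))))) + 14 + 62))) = -764926472 / 3804801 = -201.04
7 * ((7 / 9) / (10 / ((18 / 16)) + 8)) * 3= 147 / 152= 0.97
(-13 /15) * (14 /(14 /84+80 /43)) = -15652 /2615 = -5.99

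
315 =315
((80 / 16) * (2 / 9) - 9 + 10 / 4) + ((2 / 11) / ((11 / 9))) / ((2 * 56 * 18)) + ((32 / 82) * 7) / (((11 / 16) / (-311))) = -6206423239 / 5000688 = -1241.11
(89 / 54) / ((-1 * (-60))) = 89 / 3240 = 0.03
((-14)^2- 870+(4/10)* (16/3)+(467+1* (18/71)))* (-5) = 217913/213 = 1023.07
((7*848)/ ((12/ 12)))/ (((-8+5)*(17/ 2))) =-11872/ 51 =-232.78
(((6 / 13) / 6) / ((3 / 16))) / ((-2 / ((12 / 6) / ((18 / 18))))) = -16 / 39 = -0.41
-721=-721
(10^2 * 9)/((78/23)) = 3450/13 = 265.38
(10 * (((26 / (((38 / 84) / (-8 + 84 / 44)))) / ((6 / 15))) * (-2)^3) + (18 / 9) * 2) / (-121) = -14633636 / 25289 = -578.66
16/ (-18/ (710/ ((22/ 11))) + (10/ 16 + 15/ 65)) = 590720/ 29723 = 19.87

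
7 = 7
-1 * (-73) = 73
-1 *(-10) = 10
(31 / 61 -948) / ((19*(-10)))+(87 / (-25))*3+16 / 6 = -484439 / 173850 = -2.79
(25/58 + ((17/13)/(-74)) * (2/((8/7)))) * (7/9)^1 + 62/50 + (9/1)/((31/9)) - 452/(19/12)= -462245715597/1643192200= -281.31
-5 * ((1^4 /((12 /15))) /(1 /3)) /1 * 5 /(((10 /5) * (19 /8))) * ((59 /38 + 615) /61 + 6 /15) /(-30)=608905 /88084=6.91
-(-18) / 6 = 3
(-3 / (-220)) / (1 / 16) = 12 / 55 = 0.22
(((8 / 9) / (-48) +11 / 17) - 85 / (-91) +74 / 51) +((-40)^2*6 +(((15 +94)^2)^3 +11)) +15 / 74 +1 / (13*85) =12959397062289383893 / 7727265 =1677100120455.22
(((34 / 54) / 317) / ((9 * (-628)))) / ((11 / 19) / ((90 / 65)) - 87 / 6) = 0.00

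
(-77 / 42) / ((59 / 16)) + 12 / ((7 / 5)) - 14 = -7342 / 1239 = -5.93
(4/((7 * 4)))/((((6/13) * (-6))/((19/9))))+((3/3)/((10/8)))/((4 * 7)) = -911/11340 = -0.08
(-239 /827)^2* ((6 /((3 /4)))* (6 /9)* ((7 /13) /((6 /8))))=0.32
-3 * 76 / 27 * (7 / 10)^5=-319333 / 225000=-1.42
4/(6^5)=1/1944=0.00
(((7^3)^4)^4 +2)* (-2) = -73406736434588250882460422064067320377606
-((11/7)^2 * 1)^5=-25937424601/282475249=-91.82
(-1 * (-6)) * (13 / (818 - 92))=13 / 121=0.11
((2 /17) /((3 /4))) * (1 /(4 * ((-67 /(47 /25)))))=-94 /85425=-0.00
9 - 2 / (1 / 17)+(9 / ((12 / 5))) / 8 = -785 / 32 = -24.53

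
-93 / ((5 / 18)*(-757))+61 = 232559 / 3785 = 61.44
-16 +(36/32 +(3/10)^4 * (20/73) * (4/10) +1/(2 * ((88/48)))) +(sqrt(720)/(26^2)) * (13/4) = -58624561/4015000 +3 * sqrt(5)/52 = -14.47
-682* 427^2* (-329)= 40910616362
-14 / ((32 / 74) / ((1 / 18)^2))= -259 / 2592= -0.10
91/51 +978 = 49969/51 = 979.78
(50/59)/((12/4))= 0.28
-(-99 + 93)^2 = -36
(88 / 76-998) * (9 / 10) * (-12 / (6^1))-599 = 22711 / 19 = 1195.32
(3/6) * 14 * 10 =70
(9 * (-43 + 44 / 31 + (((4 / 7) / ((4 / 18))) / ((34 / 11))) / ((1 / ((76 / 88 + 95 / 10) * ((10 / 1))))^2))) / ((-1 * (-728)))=249854607 / 2272424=109.95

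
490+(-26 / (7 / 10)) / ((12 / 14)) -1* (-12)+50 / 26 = 17963 / 39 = 460.59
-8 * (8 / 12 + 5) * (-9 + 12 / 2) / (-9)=-136 / 9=-15.11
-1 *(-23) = 23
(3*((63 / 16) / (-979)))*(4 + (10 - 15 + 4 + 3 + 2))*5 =-945 / 1958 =-0.48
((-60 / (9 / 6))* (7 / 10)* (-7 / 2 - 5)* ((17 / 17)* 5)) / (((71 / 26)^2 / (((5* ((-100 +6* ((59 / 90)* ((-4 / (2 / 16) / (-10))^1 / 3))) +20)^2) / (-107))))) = -46803467296768 / 1092258675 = -42850.17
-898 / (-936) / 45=449 / 21060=0.02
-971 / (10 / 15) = -2913 / 2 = -1456.50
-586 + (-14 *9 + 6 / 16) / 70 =-65833 / 112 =-587.79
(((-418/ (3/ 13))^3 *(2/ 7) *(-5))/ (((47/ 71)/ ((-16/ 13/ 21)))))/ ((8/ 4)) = -70107403949440/ 186543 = -375824361.94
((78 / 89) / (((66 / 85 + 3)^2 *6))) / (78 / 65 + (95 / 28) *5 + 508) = 13149500 / 675537517287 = 0.00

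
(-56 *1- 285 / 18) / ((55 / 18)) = -1293 / 55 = -23.51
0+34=34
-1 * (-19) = 19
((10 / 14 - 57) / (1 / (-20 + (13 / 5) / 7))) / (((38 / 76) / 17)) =9203052 / 245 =37563.48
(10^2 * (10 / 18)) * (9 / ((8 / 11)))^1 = 1375 / 2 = 687.50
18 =18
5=5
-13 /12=-1.08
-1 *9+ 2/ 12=-53/ 6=-8.83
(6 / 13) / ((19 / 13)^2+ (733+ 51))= 0.00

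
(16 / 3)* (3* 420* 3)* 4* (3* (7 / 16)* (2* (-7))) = -1481760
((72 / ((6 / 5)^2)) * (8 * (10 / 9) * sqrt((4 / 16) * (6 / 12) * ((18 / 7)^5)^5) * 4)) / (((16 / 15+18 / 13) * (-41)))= -300776159170805760000 * sqrt(7) / 949415412978193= -838177.80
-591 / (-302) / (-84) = -197 / 8456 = -0.02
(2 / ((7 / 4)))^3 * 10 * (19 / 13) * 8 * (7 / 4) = 194560 / 637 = 305.43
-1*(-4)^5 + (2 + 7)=1033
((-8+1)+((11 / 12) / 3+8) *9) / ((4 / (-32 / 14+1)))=-2439 / 112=-21.78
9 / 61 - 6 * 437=-159933 / 61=-2621.85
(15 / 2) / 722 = 15 / 1444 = 0.01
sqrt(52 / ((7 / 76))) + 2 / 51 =2 / 51 + 4 *sqrt(1729) / 7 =23.80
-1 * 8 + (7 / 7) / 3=-7.67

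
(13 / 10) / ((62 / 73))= 949 / 620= 1.53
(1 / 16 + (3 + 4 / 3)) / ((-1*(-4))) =211 / 192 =1.10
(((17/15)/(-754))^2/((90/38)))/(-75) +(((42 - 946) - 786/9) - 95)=-468988391142991/431716837500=-1086.33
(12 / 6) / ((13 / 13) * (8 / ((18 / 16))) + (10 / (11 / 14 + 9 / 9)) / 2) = 45 / 223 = 0.20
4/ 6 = 0.67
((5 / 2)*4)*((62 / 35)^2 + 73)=761.38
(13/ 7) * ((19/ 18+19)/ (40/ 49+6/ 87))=952679/ 22644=42.07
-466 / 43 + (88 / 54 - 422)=-431.21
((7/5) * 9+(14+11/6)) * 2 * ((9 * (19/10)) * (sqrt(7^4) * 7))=16677003/50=333540.06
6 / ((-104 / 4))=-0.23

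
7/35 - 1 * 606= -3029/5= -605.80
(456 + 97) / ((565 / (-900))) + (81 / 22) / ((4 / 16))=-1076634 / 1243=-866.16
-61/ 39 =-1.56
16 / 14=8 / 7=1.14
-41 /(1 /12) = -492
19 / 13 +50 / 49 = 1581 / 637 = 2.48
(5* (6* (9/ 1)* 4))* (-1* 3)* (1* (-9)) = 29160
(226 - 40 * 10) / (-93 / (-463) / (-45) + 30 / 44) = -26585460 / 103493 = -256.88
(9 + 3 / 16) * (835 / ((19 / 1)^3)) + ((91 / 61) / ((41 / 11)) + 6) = 2063657453 / 274469744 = 7.52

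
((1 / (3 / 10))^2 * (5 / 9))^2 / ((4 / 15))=312500 / 2187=142.89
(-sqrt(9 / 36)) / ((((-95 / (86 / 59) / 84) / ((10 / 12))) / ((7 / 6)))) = 2107 / 3363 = 0.63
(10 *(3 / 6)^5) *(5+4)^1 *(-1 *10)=-225 / 8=-28.12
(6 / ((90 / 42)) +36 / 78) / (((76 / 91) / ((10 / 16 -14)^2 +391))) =2225.57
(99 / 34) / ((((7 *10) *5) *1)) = 99 / 11900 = 0.01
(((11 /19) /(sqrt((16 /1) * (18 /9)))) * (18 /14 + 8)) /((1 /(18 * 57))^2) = 1000401.04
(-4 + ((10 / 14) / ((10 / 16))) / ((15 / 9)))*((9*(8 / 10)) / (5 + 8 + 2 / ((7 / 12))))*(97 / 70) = -202536 / 100625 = -2.01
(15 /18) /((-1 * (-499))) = 5 /2994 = 0.00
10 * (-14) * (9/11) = -1260/11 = -114.55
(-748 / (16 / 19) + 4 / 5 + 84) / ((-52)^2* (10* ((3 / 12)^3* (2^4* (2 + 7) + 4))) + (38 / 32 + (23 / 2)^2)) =-64276 / 5013075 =-0.01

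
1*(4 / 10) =2 / 5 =0.40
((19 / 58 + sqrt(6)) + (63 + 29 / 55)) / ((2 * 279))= sqrt(6) / 558 + 22633 / 197780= 0.12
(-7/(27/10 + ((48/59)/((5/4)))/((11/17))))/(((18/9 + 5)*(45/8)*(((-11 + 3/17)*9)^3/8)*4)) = 3188537/30718971200592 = 0.00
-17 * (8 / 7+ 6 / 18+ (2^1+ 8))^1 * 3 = -4097 / 7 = -585.29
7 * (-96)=-672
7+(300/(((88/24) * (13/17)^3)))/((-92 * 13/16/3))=-2478869/7225933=-0.34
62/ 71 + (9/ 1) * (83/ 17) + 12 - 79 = -26778/ 1207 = -22.19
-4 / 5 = -0.80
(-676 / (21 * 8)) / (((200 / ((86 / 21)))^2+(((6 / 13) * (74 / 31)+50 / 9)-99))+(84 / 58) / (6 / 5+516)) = -4721991322971 / 2690551271013592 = -0.00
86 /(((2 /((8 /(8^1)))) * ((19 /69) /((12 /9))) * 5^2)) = 3956 /475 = 8.33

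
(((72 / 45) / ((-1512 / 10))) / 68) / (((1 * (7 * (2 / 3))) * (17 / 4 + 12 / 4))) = -1 / 217413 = -0.00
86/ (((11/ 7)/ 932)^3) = 23880329140864/ 1331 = 17941644733.93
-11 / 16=-0.69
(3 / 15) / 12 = 1 / 60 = 0.02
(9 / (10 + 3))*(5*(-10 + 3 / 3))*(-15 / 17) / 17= 6075 / 3757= 1.62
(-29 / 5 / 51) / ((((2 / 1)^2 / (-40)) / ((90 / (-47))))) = -1740 / 799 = -2.18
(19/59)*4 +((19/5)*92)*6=619172/295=2098.89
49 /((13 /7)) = 343 /13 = 26.38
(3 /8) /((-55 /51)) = -153 /440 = -0.35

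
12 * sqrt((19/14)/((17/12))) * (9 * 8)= 864 * sqrt(13566)/119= 845.65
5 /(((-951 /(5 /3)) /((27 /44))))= -75 /13948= -0.01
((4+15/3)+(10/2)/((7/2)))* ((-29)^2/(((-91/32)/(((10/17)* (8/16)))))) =-9822880/10829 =-907.09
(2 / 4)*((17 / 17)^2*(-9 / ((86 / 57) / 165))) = -492.12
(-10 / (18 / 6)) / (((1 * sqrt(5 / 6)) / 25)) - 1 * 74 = -50 * sqrt(30) / 3 - 74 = -165.29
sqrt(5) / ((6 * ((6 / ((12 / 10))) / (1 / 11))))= sqrt(5) / 330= 0.01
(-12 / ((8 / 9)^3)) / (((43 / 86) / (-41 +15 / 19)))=417717 / 304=1374.07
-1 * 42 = -42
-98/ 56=-7/ 4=-1.75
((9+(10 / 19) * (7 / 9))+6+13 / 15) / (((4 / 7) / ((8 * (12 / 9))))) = 779296 / 2565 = 303.82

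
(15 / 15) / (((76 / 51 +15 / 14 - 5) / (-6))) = 4284 / 1741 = 2.46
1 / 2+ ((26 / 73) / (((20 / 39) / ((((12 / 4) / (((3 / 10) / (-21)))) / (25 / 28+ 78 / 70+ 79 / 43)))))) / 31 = -75817271 / 104745218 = -0.72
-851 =-851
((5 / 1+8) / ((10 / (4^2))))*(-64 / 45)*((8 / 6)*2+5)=-153088 / 675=-226.80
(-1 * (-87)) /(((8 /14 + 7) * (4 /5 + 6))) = 3045 /1802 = 1.69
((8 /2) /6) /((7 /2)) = 0.19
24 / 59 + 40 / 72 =511 / 531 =0.96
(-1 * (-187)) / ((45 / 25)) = 935 / 9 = 103.89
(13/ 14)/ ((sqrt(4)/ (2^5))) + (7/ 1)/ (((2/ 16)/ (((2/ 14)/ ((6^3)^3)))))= 131010055/ 8817984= 14.86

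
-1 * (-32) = 32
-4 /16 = -1 /4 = -0.25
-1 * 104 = -104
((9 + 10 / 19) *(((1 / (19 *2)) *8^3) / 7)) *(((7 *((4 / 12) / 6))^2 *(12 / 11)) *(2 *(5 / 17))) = 3243520 / 1822689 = 1.78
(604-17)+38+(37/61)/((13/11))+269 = 709349/793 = 894.51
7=7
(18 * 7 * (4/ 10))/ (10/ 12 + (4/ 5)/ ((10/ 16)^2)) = 17.49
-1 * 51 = -51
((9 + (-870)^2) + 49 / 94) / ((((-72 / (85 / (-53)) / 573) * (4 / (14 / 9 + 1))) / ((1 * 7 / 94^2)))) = 185973040263325 / 38034102528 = 4889.64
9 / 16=0.56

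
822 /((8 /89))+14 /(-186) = 3401819 /372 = 9144.67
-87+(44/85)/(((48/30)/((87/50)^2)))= -7311741/85000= -86.02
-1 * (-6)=6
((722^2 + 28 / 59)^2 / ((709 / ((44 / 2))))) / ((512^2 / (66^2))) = 177049292347145691 / 1263630848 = 140111562.35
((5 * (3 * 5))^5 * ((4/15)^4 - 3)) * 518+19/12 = -44177986124981/12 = -3681498843748.42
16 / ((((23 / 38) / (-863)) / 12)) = -6296448 / 23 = -273758.61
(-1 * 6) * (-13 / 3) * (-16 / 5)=-416 / 5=-83.20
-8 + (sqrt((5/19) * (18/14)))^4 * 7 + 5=-5556/2527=-2.20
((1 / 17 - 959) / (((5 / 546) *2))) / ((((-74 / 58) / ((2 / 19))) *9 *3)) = 1509508 / 9435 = 159.99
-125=-125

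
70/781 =0.09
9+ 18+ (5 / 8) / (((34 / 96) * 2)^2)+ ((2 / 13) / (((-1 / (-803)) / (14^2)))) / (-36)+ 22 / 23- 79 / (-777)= -129574961834 / 201424041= -643.29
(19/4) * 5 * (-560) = -13300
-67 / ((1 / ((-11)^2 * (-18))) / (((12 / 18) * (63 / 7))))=875556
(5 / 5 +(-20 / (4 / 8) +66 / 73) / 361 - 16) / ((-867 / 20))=7962980 / 22848051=0.35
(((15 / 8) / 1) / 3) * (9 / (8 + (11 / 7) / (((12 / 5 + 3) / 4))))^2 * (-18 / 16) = -130203045 / 191988736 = -0.68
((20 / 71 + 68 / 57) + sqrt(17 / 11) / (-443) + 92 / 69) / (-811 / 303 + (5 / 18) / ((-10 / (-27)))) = -4591056 / 3149915 + 1212 * sqrt(187) / 11378455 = -1.46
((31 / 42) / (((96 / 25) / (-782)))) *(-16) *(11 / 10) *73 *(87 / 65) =282261727 / 1092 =258481.43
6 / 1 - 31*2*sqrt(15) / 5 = 6 - 62*sqrt(15) / 5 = -42.02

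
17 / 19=0.89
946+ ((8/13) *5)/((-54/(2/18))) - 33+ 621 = 4845886/3159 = 1533.99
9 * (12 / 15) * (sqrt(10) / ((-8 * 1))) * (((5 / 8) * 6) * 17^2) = -7803 * sqrt(10) / 8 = -3084.41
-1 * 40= -40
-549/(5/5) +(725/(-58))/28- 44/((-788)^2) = -1194114275/2173304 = -549.45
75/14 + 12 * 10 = 1755/14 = 125.36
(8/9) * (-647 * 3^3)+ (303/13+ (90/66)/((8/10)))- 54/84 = -15503.63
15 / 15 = 1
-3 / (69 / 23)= -1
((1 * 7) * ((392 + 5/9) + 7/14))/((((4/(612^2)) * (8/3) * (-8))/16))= -386443575/2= -193221787.50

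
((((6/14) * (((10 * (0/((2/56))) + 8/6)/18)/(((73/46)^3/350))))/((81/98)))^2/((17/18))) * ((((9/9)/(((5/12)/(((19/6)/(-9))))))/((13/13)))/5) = -2766130880631193600/1367228613405291633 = -2.02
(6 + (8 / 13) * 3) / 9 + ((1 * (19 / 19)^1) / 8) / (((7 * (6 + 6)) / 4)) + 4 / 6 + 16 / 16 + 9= 25213 / 2184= 11.54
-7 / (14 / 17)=-17 / 2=-8.50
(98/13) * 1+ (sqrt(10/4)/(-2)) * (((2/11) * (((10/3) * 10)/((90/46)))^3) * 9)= 98/13 - 48668000 * sqrt(10)/24057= -6389.84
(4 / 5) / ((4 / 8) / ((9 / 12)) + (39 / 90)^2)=720 / 769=0.94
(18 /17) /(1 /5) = 90 /17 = 5.29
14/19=0.74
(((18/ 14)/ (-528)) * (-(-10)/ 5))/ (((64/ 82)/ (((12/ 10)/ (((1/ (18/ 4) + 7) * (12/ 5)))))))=-1107/ 2562560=-0.00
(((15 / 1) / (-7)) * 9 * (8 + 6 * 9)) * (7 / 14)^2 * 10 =-20925 / 7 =-2989.29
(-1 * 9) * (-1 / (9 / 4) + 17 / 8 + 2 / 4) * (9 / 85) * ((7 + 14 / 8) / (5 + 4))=-2.02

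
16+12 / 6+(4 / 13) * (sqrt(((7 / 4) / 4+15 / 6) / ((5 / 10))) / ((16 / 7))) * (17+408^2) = 18+1165367 * sqrt(94) / 208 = 54338.44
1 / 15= 0.07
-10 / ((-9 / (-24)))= -80 / 3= -26.67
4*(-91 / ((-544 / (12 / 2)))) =273 / 68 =4.01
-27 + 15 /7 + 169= 1009 /7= 144.14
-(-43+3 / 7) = 42.57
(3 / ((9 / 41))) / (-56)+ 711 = 119407 / 168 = 710.76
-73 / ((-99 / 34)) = 2482 / 99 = 25.07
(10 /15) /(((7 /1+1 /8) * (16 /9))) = 1 /19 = 0.05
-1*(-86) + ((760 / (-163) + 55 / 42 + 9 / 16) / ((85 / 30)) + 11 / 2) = 14045771 / 155176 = 90.52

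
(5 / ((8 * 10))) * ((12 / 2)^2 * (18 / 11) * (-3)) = -243 / 22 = -11.05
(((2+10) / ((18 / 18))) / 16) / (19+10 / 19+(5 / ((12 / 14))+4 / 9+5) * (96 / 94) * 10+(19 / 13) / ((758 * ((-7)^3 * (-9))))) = 40746649671 / 7318295026306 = 0.01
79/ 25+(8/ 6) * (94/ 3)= 10111/ 225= 44.94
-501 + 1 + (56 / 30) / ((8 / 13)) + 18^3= 5335.03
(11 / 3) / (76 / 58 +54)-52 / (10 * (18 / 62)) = -1288039 / 72180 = -17.84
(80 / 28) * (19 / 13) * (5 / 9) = 1900 / 819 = 2.32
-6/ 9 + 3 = 7/ 3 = 2.33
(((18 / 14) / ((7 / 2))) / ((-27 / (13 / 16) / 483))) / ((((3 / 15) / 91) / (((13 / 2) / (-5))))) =50531 / 16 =3158.19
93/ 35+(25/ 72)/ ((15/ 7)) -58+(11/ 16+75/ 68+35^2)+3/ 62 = 9336052207/ 7968240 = 1171.66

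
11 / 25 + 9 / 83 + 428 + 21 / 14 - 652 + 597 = 1556451 / 4150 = 375.05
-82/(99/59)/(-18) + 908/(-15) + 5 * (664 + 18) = 14933969/4455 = 3352.18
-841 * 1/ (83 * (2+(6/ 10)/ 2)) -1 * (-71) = 127129/ 1909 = 66.59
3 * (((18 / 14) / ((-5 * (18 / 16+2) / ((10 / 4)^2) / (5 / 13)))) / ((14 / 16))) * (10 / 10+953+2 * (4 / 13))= -5361120 / 8281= -647.40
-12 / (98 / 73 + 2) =-219 / 61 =-3.59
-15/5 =-3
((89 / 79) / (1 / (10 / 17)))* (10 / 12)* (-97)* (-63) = 3374.78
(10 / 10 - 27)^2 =676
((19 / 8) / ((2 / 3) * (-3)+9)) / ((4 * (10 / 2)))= 19 / 1120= 0.02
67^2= 4489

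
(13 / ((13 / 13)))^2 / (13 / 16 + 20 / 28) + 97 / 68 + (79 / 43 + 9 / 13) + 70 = 1200208901 / 6500052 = 184.65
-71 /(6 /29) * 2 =-2059 /3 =-686.33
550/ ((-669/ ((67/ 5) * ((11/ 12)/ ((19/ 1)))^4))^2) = 10584827184899/ 1634184232507941832654848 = 0.00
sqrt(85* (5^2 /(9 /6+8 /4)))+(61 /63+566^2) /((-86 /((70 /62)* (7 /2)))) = -706387115 /47988+5* sqrt(1190) /7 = -14695.44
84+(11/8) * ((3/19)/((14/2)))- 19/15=1320919/15960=82.76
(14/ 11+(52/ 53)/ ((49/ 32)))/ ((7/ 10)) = 546620/ 199969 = 2.73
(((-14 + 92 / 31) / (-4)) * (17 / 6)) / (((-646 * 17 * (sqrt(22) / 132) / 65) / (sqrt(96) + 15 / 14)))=-1170 * sqrt(33) / 527 - 8775 * sqrt(22) / 29512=-14.15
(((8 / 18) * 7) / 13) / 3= 28 / 351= 0.08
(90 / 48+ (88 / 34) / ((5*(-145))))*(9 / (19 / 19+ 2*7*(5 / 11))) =2029753 / 887400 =2.29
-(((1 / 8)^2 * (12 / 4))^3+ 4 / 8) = -131099 / 262144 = -0.50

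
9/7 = 1.29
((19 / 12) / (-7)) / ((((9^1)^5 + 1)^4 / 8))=-19 / 127664134967315625000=-0.00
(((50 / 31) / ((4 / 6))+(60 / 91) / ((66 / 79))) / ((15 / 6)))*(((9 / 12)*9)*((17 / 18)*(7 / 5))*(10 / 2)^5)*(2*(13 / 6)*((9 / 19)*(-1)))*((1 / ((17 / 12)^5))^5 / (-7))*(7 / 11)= 26713474622343931711993109544960000 / 24192167355921075832037894923096549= 1.10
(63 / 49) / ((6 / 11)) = 33 / 14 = 2.36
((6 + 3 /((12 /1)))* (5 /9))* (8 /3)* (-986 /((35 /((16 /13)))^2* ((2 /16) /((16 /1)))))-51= -334495417 /223587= -1496.04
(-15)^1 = -15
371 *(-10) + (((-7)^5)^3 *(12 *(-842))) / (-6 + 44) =23984680748161546 / 19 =1262351618324291.89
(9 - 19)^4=10000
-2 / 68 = -1 / 34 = -0.03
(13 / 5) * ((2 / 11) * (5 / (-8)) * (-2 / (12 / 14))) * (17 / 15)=1547 / 1980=0.78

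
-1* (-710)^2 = -504100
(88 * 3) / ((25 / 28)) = 7392 / 25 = 295.68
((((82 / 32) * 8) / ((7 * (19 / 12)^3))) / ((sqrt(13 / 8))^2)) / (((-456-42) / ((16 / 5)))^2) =2015232 / 107497506025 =0.00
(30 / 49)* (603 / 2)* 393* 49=3554685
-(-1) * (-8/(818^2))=-2/167281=-0.00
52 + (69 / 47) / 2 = 4957 / 94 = 52.73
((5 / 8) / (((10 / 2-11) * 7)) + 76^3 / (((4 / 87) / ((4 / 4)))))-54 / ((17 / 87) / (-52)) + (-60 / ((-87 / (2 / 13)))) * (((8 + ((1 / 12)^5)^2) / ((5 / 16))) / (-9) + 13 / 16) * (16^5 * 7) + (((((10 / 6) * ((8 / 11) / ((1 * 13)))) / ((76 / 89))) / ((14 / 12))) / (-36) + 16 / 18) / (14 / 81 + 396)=10207829862323315344707157 / 1279232128656321840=7979654.07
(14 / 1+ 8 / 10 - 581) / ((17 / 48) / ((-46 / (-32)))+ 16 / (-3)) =65113 / 585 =111.30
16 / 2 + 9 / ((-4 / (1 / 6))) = 61 / 8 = 7.62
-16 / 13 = -1.23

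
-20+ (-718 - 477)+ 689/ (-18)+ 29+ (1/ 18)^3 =-7139987/ 5832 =-1224.28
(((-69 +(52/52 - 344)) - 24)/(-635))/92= 109/14605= 0.01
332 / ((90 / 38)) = 6308 / 45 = 140.18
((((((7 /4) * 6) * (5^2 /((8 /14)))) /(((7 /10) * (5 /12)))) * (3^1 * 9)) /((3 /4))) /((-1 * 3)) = -18900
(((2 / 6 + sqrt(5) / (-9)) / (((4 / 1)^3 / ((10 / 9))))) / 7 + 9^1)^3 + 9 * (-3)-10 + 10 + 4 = 58586141362517 / 82959593472-12501788795 * sqrt(5) / 186659085312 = 706.05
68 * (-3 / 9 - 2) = -476 / 3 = -158.67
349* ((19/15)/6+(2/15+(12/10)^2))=280247/450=622.77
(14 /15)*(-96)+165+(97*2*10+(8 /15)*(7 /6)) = 90721 /45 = 2016.02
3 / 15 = 0.20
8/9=0.89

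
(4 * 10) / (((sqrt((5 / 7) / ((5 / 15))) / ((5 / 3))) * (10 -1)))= 40 * sqrt(105) / 81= 5.06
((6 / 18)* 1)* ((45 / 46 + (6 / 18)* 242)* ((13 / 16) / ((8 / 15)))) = 732355 / 17664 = 41.46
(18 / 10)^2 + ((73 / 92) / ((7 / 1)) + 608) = 9842789 / 16100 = 611.35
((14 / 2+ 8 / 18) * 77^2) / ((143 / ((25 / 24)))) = 902825 / 2808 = 321.52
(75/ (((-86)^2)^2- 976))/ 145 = 1/ 105753024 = 0.00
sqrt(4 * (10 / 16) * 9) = 3 * sqrt(10) / 2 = 4.74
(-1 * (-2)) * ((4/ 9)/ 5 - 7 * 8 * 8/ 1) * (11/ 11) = -40312/ 45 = -895.82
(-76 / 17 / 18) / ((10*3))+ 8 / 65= 685 / 5967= 0.11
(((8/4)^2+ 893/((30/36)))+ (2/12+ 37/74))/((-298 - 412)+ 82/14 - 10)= -113008/74985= -1.51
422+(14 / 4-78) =695 / 2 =347.50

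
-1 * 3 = -3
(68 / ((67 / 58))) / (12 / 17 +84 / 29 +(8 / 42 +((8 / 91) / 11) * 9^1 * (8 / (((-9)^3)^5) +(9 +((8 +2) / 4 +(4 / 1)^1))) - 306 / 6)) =-1.28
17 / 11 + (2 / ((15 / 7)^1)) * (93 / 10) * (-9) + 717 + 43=683.43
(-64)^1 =-64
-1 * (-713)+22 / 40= 713.55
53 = 53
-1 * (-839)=839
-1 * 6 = -6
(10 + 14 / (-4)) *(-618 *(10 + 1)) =-44187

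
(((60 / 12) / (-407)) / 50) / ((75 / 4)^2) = -8 / 11446875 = -0.00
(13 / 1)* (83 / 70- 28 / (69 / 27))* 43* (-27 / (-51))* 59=-4669416999 / 27370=-170603.47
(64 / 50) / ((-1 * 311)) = -32 / 7775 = -0.00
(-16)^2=256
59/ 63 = 0.94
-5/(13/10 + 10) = -50/113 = -0.44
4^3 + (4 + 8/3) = 212/3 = 70.67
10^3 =1000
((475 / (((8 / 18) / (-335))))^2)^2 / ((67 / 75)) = 4708799136287896728515625 / 256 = 18393746626124596595764.16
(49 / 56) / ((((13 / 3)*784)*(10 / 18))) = 27 / 58240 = 0.00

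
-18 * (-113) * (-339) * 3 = -2068578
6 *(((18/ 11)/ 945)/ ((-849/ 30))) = -8/ 21791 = -0.00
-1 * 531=-531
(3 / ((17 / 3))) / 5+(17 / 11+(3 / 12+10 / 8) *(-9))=-22157 / 1870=-11.85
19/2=9.50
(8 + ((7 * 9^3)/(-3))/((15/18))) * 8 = -81328/5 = -16265.60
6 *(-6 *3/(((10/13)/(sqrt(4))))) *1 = -1404/5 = -280.80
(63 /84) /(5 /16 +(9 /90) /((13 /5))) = 156 /73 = 2.14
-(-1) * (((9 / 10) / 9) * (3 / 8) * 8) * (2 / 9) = 1 / 15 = 0.07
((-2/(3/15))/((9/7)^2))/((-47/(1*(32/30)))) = 1568/11421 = 0.14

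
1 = 1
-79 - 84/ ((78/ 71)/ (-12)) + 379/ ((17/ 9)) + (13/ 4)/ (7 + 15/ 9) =1837943/ 1768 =1039.56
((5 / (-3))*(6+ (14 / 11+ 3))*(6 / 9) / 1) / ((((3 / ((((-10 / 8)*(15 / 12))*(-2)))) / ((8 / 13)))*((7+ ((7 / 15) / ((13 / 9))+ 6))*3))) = -0.18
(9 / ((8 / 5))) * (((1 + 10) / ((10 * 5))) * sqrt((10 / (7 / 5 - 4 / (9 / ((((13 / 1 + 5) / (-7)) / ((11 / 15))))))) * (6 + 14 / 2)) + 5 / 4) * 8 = 121.88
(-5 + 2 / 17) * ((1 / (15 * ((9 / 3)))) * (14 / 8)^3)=-28469 / 48960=-0.58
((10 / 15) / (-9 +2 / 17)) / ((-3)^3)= 34 / 12231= 0.00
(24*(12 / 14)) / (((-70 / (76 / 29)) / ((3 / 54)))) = -304 / 7105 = -0.04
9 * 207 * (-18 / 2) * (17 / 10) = -285039 / 10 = -28503.90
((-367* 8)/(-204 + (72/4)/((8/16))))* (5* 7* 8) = 14680/3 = 4893.33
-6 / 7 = -0.86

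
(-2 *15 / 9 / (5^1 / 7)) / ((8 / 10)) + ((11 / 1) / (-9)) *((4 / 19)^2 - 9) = 33221 / 6498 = 5.11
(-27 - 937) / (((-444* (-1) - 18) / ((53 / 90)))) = -12773 / 9585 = -1.33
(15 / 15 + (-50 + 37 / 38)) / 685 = -365 / 5206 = -0.07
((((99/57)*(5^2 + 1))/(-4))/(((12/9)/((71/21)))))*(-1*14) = 30459/76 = 400.78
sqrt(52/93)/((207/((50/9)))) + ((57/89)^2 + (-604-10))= -4860245/7921 + 100 * sqrt(1209)/173259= -613.57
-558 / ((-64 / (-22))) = -3069 / 16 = -191.81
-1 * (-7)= 7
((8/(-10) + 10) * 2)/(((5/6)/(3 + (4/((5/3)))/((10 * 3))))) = 42504/625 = 68.01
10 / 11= 0.91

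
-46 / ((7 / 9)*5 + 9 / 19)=-3933 / 373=-10.54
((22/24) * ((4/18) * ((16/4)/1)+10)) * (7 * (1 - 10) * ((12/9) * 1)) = -7546/9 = -838.44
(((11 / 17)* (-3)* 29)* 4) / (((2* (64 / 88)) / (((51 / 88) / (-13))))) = 2871 / 416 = 6.90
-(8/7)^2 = -64/49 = -1.31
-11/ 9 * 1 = -11/ 9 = -1.22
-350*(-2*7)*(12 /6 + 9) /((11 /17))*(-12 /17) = -58800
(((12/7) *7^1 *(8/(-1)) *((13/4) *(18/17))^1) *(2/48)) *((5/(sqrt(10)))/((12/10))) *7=-1365 *sqrt(10)/34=-126.96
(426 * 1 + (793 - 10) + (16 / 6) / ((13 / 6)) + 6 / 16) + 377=165111 / 104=1587.61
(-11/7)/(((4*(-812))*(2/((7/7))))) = 11/45472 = 0.00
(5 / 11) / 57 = 5 / 627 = 0.01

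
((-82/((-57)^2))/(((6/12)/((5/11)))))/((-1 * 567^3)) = 820/6514657275357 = 0.00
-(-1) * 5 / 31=5 / 31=0.16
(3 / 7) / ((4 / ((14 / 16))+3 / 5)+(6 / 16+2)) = 120 / 2113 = 0.06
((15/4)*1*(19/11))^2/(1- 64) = -9025/13552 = -0.67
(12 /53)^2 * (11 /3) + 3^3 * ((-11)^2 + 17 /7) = 3332.76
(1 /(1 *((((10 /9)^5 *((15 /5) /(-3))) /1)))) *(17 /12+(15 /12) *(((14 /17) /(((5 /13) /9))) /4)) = -11947581 /2720000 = -4.39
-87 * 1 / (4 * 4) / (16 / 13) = -1131 / 256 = -4.42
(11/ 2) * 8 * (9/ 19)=20.84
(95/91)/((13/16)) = 1.28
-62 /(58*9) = -31 /261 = -0.12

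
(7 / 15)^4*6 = 0.28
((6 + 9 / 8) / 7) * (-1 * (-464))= 3306 / 7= 472.29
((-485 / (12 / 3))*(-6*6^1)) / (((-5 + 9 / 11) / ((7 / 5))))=-67221 / 46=-1461.33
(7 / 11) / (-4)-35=-1547 / 44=-35.16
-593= -593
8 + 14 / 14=9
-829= -829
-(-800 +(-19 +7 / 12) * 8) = 2842 / 3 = 947.33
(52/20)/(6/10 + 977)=1/376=0.00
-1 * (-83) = 83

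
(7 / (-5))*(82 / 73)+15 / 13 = -1987 / 4745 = -0.42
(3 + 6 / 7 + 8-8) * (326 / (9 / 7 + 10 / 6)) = 13203 / 31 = 425.90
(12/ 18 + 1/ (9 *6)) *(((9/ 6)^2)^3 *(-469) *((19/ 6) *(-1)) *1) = 2967363/ 256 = 11591.26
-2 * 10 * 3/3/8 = -5/2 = -2.50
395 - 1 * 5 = 390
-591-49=-640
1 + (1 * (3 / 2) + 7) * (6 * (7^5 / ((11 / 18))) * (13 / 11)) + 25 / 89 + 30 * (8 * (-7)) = 17833073556 / 10769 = 1655963.74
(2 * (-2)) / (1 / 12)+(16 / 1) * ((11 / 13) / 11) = -608 / 13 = -46.77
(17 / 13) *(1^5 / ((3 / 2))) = 34 / 39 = 0.87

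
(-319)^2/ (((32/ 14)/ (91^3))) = 536788969717/ 16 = 33549310607.31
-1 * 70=-70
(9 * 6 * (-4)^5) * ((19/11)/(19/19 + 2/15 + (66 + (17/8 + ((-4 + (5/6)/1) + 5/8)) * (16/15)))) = -47278080/33011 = -1432.19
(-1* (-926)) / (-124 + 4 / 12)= -7.49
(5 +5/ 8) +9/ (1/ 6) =59.62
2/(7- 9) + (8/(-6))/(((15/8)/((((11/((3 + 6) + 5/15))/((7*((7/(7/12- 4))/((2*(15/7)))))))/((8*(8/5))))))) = -112993/115248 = -0.98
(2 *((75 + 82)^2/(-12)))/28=-24649/168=-146.72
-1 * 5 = -5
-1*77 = -77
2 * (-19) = -38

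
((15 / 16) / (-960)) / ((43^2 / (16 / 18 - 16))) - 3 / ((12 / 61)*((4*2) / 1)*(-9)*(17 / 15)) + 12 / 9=55048717 / 36210816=1.52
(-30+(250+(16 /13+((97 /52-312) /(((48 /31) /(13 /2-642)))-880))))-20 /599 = 378646579409 /2990208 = 126628.84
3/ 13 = 0.23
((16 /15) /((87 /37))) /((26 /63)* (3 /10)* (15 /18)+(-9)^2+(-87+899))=0.00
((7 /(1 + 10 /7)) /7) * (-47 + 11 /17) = -5516 /289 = -19.09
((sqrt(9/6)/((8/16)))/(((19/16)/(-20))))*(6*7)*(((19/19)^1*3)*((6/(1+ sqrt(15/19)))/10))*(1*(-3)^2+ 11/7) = -63936*sqrt(6)+ 191808*sqrt(190)/19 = -17458.43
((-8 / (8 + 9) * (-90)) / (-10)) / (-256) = 9 / 544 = 0.02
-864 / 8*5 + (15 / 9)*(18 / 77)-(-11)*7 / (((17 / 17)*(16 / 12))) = -148413 / 308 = -481.86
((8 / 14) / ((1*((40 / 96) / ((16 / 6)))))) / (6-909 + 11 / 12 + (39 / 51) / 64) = -417792 / 103052635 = -0.00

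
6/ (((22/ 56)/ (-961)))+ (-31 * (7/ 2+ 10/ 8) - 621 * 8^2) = -2401007/ 44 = -54568.34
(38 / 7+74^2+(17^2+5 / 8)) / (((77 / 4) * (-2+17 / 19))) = -6140401 / 22638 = -271.24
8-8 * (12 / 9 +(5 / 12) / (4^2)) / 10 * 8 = -7 / 10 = -0.70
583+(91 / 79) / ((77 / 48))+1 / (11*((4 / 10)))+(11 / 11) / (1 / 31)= 1068775 / 1738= 614.95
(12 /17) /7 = 12 /119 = 0.10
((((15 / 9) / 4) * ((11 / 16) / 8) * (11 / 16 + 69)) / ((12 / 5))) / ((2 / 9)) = 306625 / 65536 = 4.68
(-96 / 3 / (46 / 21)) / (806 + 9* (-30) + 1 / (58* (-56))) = -363776 / 13347107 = -0.03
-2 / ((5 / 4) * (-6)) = 4 / 15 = 0.27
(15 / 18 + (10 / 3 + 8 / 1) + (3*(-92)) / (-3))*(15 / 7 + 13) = 33125 / 21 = 1577.38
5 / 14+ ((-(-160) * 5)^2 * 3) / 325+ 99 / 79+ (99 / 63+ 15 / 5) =85029681 / 14378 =5913.87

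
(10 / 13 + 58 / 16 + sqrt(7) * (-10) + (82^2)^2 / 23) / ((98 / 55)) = 258614224825 / 234416-275 * sqrt(7) / 49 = 1103212.85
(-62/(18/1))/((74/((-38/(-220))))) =-589/73260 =-0.01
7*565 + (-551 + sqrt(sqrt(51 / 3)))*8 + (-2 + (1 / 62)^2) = -1749019 / 3844 + 8*17^(1 / 4) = -438.76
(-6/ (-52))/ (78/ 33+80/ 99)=297/ 8164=0.04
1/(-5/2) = -0.40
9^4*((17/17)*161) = 1056321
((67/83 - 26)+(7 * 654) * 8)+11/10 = 30377923/830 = 36599.91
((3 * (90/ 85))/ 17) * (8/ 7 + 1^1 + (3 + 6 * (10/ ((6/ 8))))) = 32184/ 2023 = 15.91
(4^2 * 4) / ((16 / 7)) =28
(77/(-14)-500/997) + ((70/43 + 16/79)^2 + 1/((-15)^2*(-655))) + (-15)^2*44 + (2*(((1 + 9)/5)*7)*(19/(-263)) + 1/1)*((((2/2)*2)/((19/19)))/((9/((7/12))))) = 13240370555591397010628/1337787314202495375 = 9897.22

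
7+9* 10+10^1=107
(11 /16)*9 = 99 /16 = 6.19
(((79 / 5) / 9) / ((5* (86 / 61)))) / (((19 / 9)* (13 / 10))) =4819 / 53105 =0.09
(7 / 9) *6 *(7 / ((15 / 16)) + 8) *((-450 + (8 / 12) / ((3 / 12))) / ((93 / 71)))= -309475936 / 12555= -24649.62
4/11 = 0.36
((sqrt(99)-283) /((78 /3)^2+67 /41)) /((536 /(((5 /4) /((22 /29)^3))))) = -1414927835 /634266775296+4999745 * sqrt(11) /211422258432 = -0.00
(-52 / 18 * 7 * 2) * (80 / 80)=-364 / 9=-40.44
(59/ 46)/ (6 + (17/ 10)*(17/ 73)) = 21535/ 107387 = 0.20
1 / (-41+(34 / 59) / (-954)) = -0.02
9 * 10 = 90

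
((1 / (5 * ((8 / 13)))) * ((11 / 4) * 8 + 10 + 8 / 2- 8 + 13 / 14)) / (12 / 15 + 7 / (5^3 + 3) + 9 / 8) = 42120 / 8869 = 4.75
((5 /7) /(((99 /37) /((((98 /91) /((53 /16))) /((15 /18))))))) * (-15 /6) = -5920 /22737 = -0.26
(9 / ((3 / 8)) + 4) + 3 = 31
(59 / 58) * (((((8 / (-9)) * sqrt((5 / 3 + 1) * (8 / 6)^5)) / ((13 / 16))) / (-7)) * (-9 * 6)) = -483328 * sqrt(2) / 23751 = -28.78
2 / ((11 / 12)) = 24 / 11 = 2.18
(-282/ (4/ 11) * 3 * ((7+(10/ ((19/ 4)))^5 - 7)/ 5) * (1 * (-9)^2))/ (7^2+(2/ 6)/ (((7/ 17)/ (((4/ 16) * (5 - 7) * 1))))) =-162094141440000/ 5053718059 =-32074.24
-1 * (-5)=5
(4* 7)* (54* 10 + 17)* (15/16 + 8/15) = 22939.12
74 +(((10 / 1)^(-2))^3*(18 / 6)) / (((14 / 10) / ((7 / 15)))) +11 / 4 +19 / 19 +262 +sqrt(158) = sqrt(158) +339750001 / 1000000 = 352.32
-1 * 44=-44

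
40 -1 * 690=-650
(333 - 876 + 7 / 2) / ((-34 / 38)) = 20501 / 34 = 602.97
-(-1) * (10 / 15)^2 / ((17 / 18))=8 / 17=0.47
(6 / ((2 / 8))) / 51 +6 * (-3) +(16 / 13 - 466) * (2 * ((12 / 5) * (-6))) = 14771446 / 1105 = 13367.82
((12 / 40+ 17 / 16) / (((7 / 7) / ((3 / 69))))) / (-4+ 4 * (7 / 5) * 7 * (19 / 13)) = 1417 / 1274752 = 0.00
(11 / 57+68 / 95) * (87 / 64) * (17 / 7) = 3.00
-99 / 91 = -1.09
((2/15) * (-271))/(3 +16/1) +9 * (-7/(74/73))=-1350823/21090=-64.05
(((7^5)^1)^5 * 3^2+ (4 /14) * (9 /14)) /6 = 98568543545301420209316 /49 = 2011602929495947351210.53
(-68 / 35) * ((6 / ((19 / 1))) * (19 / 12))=-0.97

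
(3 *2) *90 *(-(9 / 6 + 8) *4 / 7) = -20520 / 7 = -2931.43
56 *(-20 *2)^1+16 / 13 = -29104 / 13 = -2238.77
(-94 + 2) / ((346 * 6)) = -23 / 519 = -0.04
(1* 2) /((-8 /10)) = -5 /2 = -2.50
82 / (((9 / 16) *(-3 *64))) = -41 / 54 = -0.76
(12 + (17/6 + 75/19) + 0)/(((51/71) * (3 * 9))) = 0.97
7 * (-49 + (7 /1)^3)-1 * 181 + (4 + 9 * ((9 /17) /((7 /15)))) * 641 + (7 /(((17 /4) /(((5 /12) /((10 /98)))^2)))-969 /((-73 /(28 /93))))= 106807611775 /9694692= 11017.12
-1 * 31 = -31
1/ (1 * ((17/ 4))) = 0.24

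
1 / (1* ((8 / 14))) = 1.75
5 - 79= -74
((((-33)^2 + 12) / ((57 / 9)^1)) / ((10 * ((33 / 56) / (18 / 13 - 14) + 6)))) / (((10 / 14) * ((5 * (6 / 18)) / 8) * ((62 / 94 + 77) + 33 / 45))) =4435614848 / 17719981875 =0.25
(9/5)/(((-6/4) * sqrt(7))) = -6 * sqrt(7)/35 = -0.45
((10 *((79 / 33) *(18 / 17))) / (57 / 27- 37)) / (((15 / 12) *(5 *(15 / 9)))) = -51192 / 733975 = -0.07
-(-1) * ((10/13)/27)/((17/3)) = 10/1989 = 0.01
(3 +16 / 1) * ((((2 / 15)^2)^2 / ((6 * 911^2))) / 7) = 152 / 882309763125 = 0.00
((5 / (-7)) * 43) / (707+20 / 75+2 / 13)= -41925 / 965629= -0.04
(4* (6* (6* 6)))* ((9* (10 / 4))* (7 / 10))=13608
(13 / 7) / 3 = 13 / 21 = 0.62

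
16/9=1.78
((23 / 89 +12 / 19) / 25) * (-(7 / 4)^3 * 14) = -722701 / 270560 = -2.67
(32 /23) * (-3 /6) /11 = -16 /253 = -0.06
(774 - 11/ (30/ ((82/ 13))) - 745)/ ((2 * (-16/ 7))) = -9107/ 1560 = -5.84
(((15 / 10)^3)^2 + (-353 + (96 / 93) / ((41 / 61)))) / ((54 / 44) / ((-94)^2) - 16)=134436380111 / 6324994232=21.25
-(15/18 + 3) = -23/6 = -3.83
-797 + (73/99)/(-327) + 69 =-23567617/32373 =-728.00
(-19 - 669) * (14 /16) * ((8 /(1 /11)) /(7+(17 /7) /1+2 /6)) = -1112496 /205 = -5426.81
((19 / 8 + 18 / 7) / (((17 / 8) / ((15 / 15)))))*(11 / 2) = 3047 / 238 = 12.80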